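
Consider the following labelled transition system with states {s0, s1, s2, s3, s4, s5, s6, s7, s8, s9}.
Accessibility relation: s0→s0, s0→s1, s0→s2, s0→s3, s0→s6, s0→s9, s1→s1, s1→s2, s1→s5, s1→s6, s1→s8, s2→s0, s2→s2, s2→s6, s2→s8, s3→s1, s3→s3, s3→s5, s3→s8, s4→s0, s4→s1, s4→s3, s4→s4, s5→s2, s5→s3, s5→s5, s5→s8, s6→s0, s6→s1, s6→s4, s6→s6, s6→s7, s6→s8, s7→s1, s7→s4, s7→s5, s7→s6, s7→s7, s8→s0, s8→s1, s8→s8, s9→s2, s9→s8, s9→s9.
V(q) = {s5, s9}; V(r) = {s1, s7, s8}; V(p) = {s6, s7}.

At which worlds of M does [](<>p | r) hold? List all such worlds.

Let φ = [](<>p | r). Evaluate φ at each world:
  s0 (successors {s0, s1, s2, s3, s6, s9}): φ is false.
  s1 (successors {s1, s2, s5, s6, s8}): φ is false.
  s2 (successors {s0, s2, s6, s8}): φ is true.
  s3 (successors {s1, s3, s5, s8}): φ is false.
  s4 (successors {s0, s1, s3, s4}): φ is false.
  s5 (successors {s2, s3, s5, s8}): φ is false.
  s6 (successors {s0, s1, s4, s6, s7, s8}): φ is false.
  s7 (successors {s1, s4, s5, s6, s7}): φ is false.
  s8 (successors {s0, s1, s8}): φ is true.
  s9 (successors {s2, s8, s9}): φ is false.
For instance, at s8:
  At s8: [](<>p | r) requires <>p | r at every successor {s0, s1, s8}.
      At s0: <>p is true, r is false, so <>p | r is true.
      At s1: <>p is true, r is true, so <>p | r is true.
      At s8: <>p is false, r is true, so <>p | r is true.
  So [](<>p | r) is true at s8.
Satisfying worlds: {s2, s8}

s2, s8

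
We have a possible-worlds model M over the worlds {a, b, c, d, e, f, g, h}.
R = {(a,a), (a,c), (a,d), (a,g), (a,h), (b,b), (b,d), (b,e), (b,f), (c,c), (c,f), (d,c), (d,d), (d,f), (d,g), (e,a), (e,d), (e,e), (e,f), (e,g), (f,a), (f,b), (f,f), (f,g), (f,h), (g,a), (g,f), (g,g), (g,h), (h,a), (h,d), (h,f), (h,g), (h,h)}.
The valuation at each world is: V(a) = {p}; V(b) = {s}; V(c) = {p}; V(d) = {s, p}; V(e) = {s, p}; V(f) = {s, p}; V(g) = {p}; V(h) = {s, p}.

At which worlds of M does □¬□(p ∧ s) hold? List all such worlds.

Let φ = □¬□(p ∧ s). Evaluate φ at each world:
  a (successors {a, c, d, g, h}): φ is true.
  b (successors {b, d, e, f}): φ is true.
  c (successors {c, f}): φ is true.
  d (successors {c, d, f, g}): φ is true.
  e (successors {a, d, e, f, g}): φ is true.
  f (successors {a, b, f, g, h}): φ is true.
  g (successors {a, f, g, h}): φ is true.
  h (successors {a, d, f, g, h}): φ is true.
For instance, at b:
  At b: □¬□(p ∧ s) requires ¬□(p ∧ s) at every successor {b, d, e, f}.
    At b: ¬□(p ∧ s) is true.
    At d: ¬□(p ∧ s) is true.
    At e: ¬□(p ∧ s) is true.
    At f: ¬□(p ∧ s) is true.
  So □¬□(p ∧ s) is true at b.
Satisfying worlds: {a, b, c, d, e, f, g, h}

a, b, c, d, e, f, g, h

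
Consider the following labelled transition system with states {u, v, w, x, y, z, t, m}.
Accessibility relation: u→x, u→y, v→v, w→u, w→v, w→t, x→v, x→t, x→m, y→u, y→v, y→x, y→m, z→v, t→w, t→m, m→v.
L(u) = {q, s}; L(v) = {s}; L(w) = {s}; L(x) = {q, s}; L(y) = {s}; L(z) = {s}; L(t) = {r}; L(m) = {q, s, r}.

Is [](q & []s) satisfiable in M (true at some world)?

No

Recall that []ψ holds at a world iff ψ holds at every accessible world, and <>ψ holds iff ψ holds at some accessible world.
Let φ = [](q & []s). Evaluate φ at each world:
  u (successors {x, y}): φ is false.
  v (successors {v}): φ is false.
  w (successors {u, v, t}): φ is false.
  x (successors {v, t, m}): φ is false.
  y (successors {u, v, x, m}): φ is false.
  z (successors {v}): φ is false.
  t (successors {w, m}): φ is false.
  m (successors {v}): φ is false.
For instance, at x:
  At x: [](q & []s) requires q & []s at every successor {v, t, m}.
    q & []s fails at v, so [](q & []s) is false at x.
      At v: q is false, []s is true, so q & []s is false.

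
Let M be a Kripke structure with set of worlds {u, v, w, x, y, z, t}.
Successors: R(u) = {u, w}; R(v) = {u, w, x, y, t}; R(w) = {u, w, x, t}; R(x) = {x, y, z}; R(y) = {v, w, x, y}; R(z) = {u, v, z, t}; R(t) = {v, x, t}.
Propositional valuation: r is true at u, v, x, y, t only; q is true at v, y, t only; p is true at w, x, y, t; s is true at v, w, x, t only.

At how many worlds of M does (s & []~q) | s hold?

4

Recall that []ψ holds at a world iff ψ holds at every accessible world, and <>ψ holds iff ψ holds at some accessible world.
Let φ = (s & []~q) | s. Evaluate φ at each world:
  u (successors {u, w}): φ is false.
  v (successors {u, w, x, y, t}): φ is true.
  w (successors {u, w, x, t}): φ is true.
  x (successors {x, y, z}): φ is true.
  y (successors {v, w, x, y}): φ is false.
  z (successors {u, v, z, t}): φ is false.
  t (successors {v, x, t}): φ is true.
For instance, at z:
  At z: s & []~q is false, s is false, so (s & []~q) | s is false.
    At z: s is false, []~q is false, so s & []~q is false.
      At z: []~q requires ~q at every successor {u, v, z, t}.
        ~q fails at v, so []~q is false at z.
Satisfying worlds: {v, w, x, t}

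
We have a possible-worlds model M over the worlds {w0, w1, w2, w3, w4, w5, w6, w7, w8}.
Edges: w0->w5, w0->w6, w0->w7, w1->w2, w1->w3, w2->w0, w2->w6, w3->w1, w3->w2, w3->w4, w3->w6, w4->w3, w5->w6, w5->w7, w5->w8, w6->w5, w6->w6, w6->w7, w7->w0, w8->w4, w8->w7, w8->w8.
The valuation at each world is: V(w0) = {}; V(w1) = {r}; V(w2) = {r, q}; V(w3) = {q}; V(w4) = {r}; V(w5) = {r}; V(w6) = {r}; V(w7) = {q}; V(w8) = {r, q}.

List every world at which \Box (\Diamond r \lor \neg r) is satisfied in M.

Let φ = \Box (\Diamond r \lor \neg r). Evaluate φ at each world:
  w0 (successors {w5, w6, w7}): φ is true.
  w1 (successors {w2, w3}): φ is true.
  w2 (successors {w0, w6}): φ is true.
  w3 (successors {w1, w2, w4, w6}): φ is false.
  w4 (successors {w3}): φ is true.
  w5 (successors {w6, w7, w8}): φ is true.
  w6 (successors {w5, w6, w7}): φ is true.
  w7 (successors {w0}): φ is true.
  w8 (successors {w4, w7, w8}): φ is false.
For instance, at w6:
  At w6: \Box (\Diamond r \lor \neg r) requires \Diamond r \lor \neg r at every successor {w5, w6, w7}.
      At w5: \Diamond r is true, \neg r is false, so \Diamond r \lor \neg r is true.
      At w6: \Diamond r is true, \neg r is false, so \Diamond r \lor \neg r is true.
      At w7: \Diamond r is false, \neg r is true, so \Diamond r \lor \neg r is true.
  So \Box (\Diamond r \lor \neg r) is true at w6.
Satisfying worlds: {w0, w1, w2, w4, w5, w6, w7}

w0, w1, w2, w4, w5, w6, w7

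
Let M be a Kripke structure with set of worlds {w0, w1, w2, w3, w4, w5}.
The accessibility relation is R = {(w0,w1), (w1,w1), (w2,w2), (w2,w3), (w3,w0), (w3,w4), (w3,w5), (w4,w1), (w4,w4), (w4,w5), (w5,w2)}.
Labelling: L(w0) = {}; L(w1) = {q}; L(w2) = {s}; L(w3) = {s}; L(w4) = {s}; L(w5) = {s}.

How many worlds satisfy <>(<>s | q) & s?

4

Let φ = <>(<>s | q) & s. Evaluate φ at each world:
  w0 (successors {w1}): φ is false.
  w1 (successors {w1}): φ is false.
  w2 (successors {w2, w3}): φ is true.
  w3 (successors {w0, w4, w5}): φ is true.
  w4 (successors {w1, w4, w5}): φ is true.
  w5 (successors {w2}): φ is true.
For instance, at w3:
  At w3: <>(<>s | q) is true, s is true, so <>(<>s | q) & s is true.
    At w3: <>(<>s | q) requires <>s | q at some successor in {w0, w4, w5}.
      <>s | q holds at w4, so <>(<>s | q) is true at w3.
Satisfying worlds: {w2, w3, w4, w5}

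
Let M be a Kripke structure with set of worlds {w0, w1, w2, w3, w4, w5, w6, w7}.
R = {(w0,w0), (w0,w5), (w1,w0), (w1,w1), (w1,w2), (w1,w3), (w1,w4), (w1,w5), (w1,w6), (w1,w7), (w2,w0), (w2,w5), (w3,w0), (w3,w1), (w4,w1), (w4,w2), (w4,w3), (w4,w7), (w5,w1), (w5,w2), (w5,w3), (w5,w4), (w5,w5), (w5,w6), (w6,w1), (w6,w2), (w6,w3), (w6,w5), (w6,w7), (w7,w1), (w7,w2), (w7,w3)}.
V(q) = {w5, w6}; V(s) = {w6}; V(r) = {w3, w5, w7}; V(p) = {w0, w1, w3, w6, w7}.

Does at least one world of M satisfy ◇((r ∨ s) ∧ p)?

Let φ = ◇((r ∨ s) ∧ p). Evaluate φ at each world:
  w0 (successors {w0, w5}): φ is false.
  w1 (successors {w0, w1, w2, w3, w4, w5, w6, w7}): φ is true.
  w2 (successors {w0, w5}): φ is false.
  w3 (successors {w0, w1}): φ is false.
  w4 (successors {w1, w2, w3, w7}): φ is true.
  w5 (successors {w1, w2, w3, w4, w5, w6}): φ is true.
  w6 (successors {w1, w2, w3, w5, w7}): φ is true.
  w7 (successors {w1, w2, w3}): φ is true.
Detail at w1 (witness):
  At w1: ◇((r ∨ s) ∧ p) requires (r ∨ s) ∧ p at some successor in {w0, w1, w2, w3, w4, w5, w6, w7}.
    (r ∨ s) ∧ p holds at w3, so ◇((r ∨ s) ∧ p) is true at w1.

Yes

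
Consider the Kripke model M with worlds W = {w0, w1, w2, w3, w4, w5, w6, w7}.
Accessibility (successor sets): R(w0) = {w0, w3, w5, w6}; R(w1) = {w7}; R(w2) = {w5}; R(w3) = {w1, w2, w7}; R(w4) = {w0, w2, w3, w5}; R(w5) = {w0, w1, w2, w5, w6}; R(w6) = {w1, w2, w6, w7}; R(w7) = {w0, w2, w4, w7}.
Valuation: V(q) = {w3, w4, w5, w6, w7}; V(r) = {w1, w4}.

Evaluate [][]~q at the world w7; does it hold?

No

At w7: [][]~q requires []~q at every successor {w0, w2, w4, w7}.
  []~q fails at w0, so [][]~q is false at w7.
    At w0: []~q requires ~q at every successor {w0, w3, w5, w6}.
      ~q fails at w3, so []~q is false at w0.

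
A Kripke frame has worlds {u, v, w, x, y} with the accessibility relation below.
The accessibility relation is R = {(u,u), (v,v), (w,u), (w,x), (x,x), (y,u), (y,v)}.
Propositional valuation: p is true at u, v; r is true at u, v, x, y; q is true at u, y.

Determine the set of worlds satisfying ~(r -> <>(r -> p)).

x

Let φ = ~(r -> <>(r -> p)). Evaluate φ at each world:
  u (successors {u}): φ is false.
  v (successors {v}): φ is false.
  w (successors {u, x}): φ is false.
  x (successors {x}): φ is true.
  y (successors {u, v}): φ is false.
For instance, at v:
  At v: r -> <>(r -> p) is true, so ~(r -> <>(r -> p)) is false.
    At v: r is true, <>(r -> p) is true, so r -> <>(r -> p) is true.
      At v: <>(r -> p) requires r -> p at some successor in {v}.
        r -> p holds at v, so <>(r -> p) is true at v.
Satisfying worlds: {x}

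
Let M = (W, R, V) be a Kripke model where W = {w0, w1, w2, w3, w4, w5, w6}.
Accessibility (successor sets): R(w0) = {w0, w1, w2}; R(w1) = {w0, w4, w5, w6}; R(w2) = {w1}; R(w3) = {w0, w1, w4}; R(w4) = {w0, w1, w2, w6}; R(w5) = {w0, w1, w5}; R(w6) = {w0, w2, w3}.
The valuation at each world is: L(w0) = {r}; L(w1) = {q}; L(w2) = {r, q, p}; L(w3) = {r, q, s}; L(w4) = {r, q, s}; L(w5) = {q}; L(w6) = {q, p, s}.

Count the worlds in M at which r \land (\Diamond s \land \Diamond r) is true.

Let φ = r \land (\Diamond s \land \Diamond r). Evaluate φ at each world:
  w0 (successors {w0, w1, w2}): φ is false.
  w1 (successors {w0, w4, w5, w6}): φ is false.
  w2 (successors {w1}): φ is false.
  w3 (successors {w0, w1, w4}): φ is true.
  w4 (successors {w0, w1, w2, w6}): φ is true.
  w5 (successors {w0, w1, w5}): φ is false.
  w6 (successors {w0, w2, w3}): φ is false.
For instance, at w4:
  At w4: r is true, \Diamond s \land \Diamond r is true, so r \land (\Diamond s \land \Diamond r) is true.
    At w4: \Diamond s is true, \Diamond r is true, so \Diamond s \land \Diamond r is true.
      At w4: \Diamond s requires s at some successor in {w0, w1, w2, w6}.
        s holds at w6, so \Diamond s is true at w4.
      At w4: \Diamond r requires r at some successor in {w0, w1, w2, w6}.
        r holds at w0, so \Diamond r is true at w4.
Satisfying worlds: {w3, w4}

2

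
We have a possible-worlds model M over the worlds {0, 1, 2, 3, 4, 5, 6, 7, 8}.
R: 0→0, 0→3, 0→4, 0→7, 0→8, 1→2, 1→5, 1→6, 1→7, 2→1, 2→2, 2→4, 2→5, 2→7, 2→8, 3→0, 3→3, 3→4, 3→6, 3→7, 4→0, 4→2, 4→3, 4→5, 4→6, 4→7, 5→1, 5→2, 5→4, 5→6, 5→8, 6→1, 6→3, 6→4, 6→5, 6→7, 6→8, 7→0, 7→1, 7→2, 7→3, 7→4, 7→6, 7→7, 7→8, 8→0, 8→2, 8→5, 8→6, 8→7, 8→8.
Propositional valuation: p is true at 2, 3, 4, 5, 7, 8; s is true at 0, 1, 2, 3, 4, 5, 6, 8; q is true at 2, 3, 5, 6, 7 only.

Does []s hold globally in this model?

Let φ = []s. Evaluate φ at each world:
  0 (successors {0, 3, 4, 7, 8}): φ is false.
  1 (successors {2, 5, 6, 7}): φ is false.
  2 (successors {1, 2, 4, 5, 7, 8}): φ is false.
  3 (successors {0, 3, 4, 6, 7}): φ is false.
  4 (successors {0, 2, 3, 5, 6, 7}): φ is false.
  5 (successors {1, 2, 4, 6, 8}): φ is true.
  6 (successors {1, 3, 4, 5, 7, 8}): φ is false.
  7 (successors {0, 1, 2, 3, 4, 6, 7, 8}): φ is false.
  8 (successors {0, 2, 5, 6, 7, 8}): φ is false.
Detail at 0 (counterexample):
  At 0: []s requires s at every successor {0, 3, 4, 7, 8}.
    s fails at 7, so []s is false at 0.

No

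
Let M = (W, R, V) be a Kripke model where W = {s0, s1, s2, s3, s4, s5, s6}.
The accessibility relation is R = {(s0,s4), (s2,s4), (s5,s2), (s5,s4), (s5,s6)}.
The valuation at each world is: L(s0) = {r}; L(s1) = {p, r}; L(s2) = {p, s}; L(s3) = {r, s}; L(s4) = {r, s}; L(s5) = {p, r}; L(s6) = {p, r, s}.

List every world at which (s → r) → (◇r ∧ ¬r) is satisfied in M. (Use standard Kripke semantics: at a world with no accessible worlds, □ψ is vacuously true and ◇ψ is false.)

Let φ = (s → r) → (◇r ∧ ¬r). Evaluate φ at each world:
  s0 (successors {s4}): φ is false.
  s1 (successors ∅): φ is false.
  s2 (successors {s4}): φ is true.
  s3 (successors ∅): φ is false.
  s4 (successors ∅): φ is false.
  s5 (successors {s2, s4, s6}): φ is false.
  s6 (successors ∅): φ is false.
For instance, at s0:
  At s0: s → r is true, ◇r ∧ ¬r is false, so (s → r) → (◇r ∧ ¬r) is false.
    At s0: ◇r is true, ¬r is false, so ◇r ∧ ¬r is false.
      At s0: ◇r requires r at some successor in {s4}.
        r holds at s4, so ◇r is true at s0.
Satisfying worlds: {s2}

s2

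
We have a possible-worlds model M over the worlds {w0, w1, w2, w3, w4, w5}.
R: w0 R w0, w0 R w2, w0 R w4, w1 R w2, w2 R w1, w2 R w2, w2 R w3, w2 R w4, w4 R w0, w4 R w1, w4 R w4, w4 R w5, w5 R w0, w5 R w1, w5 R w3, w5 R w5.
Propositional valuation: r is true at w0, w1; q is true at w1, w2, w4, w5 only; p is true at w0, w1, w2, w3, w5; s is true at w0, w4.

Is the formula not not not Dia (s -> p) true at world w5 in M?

Recall that Dia ψ holds at a world iff ψ holds at some accessible world.
At w5: not not Dia (s -> p) is true, so not not not Dia (s -> p) is false.
  At w5: not Dia (s -> p) is false, so not not Dia (s -> p) is true.
    At w5: Dia (s -> p) is true, so not Dia (s -> p) is false.
      At w5: Dia (s -> p) requires s -> p at some successor in {w0, w1, w3, w5}.
        s -> p holds at w0, so Dia (s -> p) is true at w5.

No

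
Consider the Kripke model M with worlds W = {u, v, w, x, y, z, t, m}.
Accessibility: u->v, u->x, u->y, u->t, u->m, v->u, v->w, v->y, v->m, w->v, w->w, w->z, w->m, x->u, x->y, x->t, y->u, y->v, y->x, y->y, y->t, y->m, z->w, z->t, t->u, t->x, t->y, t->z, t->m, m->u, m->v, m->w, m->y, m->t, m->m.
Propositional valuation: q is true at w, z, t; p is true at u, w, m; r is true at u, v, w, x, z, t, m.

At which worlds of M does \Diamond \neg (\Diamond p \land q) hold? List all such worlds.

u, v, w, x, y, t, m

Let φ = \Diamond \neg (\Diamond p \land q). Evaluate φ at each world:
  u (successors {v, x, y, t, m}): φ is true.
  v (successors {u, w, y, m}): φ is true.
  w (successors {v, w, z, m}): φ is true.
  x (successors {u, y, t}): φ is true.
  y (successors {u, v, x, y, t, m}): φ is true.
  z (successors {w, t}): φ is false.
  t (successors {u, x, y, z, m}): φ is true.
  m (successors {u, v, w, y, t, m}): φ is true.
For instance, at x:
  At x: \Diamond \neg (\Diamond p \land q) requires \neg (\Diamond p \land q) at some successor in {u, y, t}.
    \neg (\Diamond p \land q) holds at u, so \Diamond \neg (\Diamond p \land q) is true at x.
      At u: \Diamond p \land q is false, so \neg (\Diamond p \land q) is true.
Satisfying worlds: {u, v, w, x, y, t, m}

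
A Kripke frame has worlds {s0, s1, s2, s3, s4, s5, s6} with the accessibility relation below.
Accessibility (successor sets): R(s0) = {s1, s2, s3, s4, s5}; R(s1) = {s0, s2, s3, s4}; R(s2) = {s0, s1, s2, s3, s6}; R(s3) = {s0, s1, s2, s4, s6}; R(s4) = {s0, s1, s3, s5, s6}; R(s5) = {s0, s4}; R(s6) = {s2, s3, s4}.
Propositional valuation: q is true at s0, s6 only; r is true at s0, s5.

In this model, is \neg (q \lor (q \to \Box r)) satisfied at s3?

No

At s3: q \lor (q \to \Box r) is true, so \neg (q \lor (q \to \Box r)) is false.
  At s3: q is false, q \to \Box r is true, so q \lor (q \to \Box r) is true.
    At s3: q is false, \Box r is false, so q \to \Box r is true.
      At s3: \Box r requires r at every successor {s0, s1, s2, s4, s6}.
        r fails at s1, so \Box r is false at s3.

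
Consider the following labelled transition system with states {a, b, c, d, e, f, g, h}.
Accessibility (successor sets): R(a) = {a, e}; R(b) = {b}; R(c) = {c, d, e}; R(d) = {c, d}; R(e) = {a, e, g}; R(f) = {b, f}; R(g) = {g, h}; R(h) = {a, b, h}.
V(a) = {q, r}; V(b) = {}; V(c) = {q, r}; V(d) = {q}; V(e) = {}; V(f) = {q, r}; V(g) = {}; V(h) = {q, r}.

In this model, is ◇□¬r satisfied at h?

Yes

Recall that □ψ holds at a world iff ψ holds at every accessible world, and ◇ψ holds iff ψ holds at some accessible world.
At h: ◇□¬r requires □¬r at some successor in {a, b, h}.
  □¬r holds at b, so ◇□¬r is true at h.
    At b: □¬r requires ¬r at every successor {b}.
      At b: ¬r is true.
    So □¬r is true at b.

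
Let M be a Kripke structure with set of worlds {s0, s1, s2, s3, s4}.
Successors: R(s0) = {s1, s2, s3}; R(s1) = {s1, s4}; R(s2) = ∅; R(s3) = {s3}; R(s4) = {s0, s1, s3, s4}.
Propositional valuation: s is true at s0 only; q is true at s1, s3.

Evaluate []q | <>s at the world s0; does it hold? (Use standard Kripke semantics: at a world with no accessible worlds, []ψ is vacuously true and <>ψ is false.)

No

Recall that []ψ holds at a world iff ψ holds at every accessible world, and <>ψ holds iff ψ holds at some accessible world.
At s0: []q is false, <>s is false, so []q | <>s is false.
  At s0: []q requires q at every successor {s1, s2, s3}.
    q fails at s2, so []q is false at s0.
  At s0: <>s requires s at some successor in {s1, s2, s3}.
    At s1: s is false.
    At s2: s is false.
    At s3: s is false.
  So <>s is false at s0.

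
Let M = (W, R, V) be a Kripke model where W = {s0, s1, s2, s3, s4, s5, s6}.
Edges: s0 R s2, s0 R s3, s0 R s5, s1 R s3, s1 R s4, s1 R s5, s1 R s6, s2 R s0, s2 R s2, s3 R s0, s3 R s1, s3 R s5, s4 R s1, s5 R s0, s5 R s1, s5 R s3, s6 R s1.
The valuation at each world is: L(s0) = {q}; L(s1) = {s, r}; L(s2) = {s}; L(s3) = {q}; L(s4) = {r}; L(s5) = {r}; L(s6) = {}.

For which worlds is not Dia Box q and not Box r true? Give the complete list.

Recall that Box ψ holds at a world iff ψ holds at every accessible world, and Dia ψ holds iff ψ holds at some accessible world.
Let φ = not Dia Box q and not Box r. Evaluate φ at each world:
  s0 (successors {s2, s3, s5}): φ is true.
  s1 (successors {s3, s4, s5, s6}): φ is true.
  s2 (successors {s0, s2}): φ is true.
  s3 (successors {s0, s1, s5}): φ is true.
  s4 (successors {s1}): φ is false.
  s5 (successors {s0, s1, s3}): φ is true.
  s6 (successors {s1}): φ is false.
For instance, at s2:
  At s2: not Dia Box q is true, not Box r is true, so not Dia Box q and not Box r is true.
    At s2: Dia Box q is false, so not Dia Box q is true.
      At s2: Dia Box q requires Box q at some successor in {s0, s2}.
        At s0: Box q is false.
        At s2: Box q is false.
      So Dia Box q is false at s2.
    At s2: Box r is false, so not Box r is true.
      At s2: Box r requires r at every successor {s0, s2}.
        r fails at s0, so Box r is false at s2.
Satisfying worlds: {s0, s1, s2, s3, s5}

s0, s1, s2, s3, s5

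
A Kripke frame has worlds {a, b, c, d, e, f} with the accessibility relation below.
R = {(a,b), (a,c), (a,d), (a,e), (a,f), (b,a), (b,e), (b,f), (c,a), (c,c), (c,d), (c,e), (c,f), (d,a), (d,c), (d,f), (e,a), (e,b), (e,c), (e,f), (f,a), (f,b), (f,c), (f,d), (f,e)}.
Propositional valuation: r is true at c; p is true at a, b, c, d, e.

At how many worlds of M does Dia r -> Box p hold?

Let φ = Dia r -> Box p. Evaluate φ at each world:
  a (successors {b, c, d, e, f}): φ is false.
  b (successors {a, e, f}): φ is true.
  c (successors {a, c, d, e, f}): φ is false.
  d (successors {a, c, f}): φ is false.
  e (successors {a, b, c, f}): φ is false.
  f (successors {a, b, c, d, e}): φ is true.
For instance, at f:
  At f: Dia r is true, Box p is true, so Dia r -> Box p is true.
    At f: Dia r requires r at some successor in {a, b, c, d, e}.
      r holds at c, so Dia r is true at f.
    At f: Box p requires p at every successor {a, b, c, d, e}.
      At a: p is true.
      At b: p is true.
      At c: p is true.
      At d: p is true.
      At e: p is true.
    So Box p is true at f.
Satisfying worlds: {b, f}

2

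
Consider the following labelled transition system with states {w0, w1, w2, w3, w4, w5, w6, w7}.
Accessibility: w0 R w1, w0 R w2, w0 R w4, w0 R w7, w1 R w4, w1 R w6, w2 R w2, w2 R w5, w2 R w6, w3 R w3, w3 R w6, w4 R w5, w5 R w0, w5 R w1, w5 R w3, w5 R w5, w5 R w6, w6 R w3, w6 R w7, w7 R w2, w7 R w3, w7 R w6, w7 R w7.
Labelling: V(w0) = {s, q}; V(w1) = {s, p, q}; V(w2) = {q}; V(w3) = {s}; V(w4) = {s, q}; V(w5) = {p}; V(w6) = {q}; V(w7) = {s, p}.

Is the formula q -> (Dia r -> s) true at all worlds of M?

Recall that Dia ψ holds at a world iff ψ holds at some accessible world.
Let φ = q -> (Dia r -> s). Evaluate φ at each world:
  w0 (successors {w1, w2, w4, w7}): φ is true.
  w1 (successors {w4, w6}): φ is true.
  w2 (successors {w2, w5, w6}): φ is true.
  w3 (successors {w3, w6}): φ is true.
  w4 (successors {w5}): φ is true.
  w5 (successors {w0, w1, w3, w5, w6}): φ is true.
  w6 (successors {w3, w7}): φ is true.
  w7 (successors {w2, w3, w6, w7}): φ is true.
For instance, at w6:
  At w6: q is true, Dia r -> s is true, so q -> (Dia r -> s) is true.
    At w6: Dia r is false, s is false, so Dia r -> s is true.
      At w6: Dia r requires r at some successor in {w3, w7}.
        At w3: r is false.
        At w7: r is false.
      So Dia r is false at w6.

Yes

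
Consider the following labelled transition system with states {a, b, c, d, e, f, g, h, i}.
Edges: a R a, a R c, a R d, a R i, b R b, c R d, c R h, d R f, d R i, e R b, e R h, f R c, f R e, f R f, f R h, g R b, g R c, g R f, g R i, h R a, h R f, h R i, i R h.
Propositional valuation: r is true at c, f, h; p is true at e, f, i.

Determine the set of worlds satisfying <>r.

Let φ = <>r. Evaluate φ at each world:
  a (successors {a, c, d, i}): φ is true.
  b (successors {b}): φ is false.
  c (successors {d, h}): φ is true.
  d (successors {f, i}): φ is true.
  e (successors {b, h}): φ is true.
  f (successors {c, e, f, h}): φ is true.
  g (successors {b, c, f, i}): φ is true.
  h (successors {a, f, i}): φ is true.
  i (successors {h}): φ is true.
For instance, at c:
  At c: <>r requires r at some successor in {d, h}.
    r holds at h, so <>r is true at c.
Satisfying worlds: {a, c, d, e, f, g, h, i}

a, c, d, e, f, g, h, i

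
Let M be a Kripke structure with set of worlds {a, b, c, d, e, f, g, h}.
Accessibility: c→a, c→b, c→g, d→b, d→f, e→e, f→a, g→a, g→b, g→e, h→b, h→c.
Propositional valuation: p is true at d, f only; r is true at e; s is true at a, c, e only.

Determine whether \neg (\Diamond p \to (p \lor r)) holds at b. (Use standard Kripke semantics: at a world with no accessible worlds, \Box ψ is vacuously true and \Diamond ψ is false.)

No

At b: \Diamond p \to (p \lor r) is true, so \neg (\Diamond p \to (p \lor r)) is false.
  At b: \Diamond p is false, p \lor r is false, so \Diamond p \to (p \lor r) is true.
    At b: no accessible worlds, so \Diamond p is false.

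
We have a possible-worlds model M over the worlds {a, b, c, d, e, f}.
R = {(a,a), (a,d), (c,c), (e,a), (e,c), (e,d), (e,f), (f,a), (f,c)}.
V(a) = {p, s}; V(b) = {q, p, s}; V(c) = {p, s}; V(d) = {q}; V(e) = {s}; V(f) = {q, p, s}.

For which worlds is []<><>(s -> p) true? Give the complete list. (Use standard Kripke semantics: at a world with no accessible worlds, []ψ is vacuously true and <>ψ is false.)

b, c, d, f

Let φ = []<><>(s -> p). Evaluate φ at each world:
  a (successors {a, d}): φ is false.
  b (successors ∅): φ is true.
  c (successors {c}): φ is true.
  d (successors ∅): φ is true.
  e (successors {a, c, d, f}): φ is false.
  f (successors {a, c}): φ is true.
For instance, at c:
  At c: []<><>(s -> p) requires <><>(s -> p) at every successor {c}.
      At c: <><>(s -> p) requires <>(s -> p) at some successor in {c}.
        <>(s -> p) holds at c, so <><>(s -> p) is true at c.
  So []<><>(s -> p) is true at c.
Satisfying worlds: {b, c, d, f}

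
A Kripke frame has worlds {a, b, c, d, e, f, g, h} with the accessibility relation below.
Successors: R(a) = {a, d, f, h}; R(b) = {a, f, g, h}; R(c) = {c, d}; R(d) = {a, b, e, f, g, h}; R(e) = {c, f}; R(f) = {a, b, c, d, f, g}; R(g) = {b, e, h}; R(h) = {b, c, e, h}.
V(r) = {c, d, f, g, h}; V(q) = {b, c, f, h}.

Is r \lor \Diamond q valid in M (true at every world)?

Let φ = r \lor \Diamond q. Evaluate φ at each world:
  a (successors {a, d, f, h}): φ is true.
  b (successors {a, f, g, h}): φ is true.
  c (successors {c, d}): φ is true.
  d (successors {a, b, e, f, g, h}): φ is true.
  e (successors {c, f}): φ is true.
  f (successors {a, b, c, d, f, g}): φ is true.
  g (successors {b, e, h}): φ is true.
  h (successors {b, c, e, h}): φ is true.
For instance, at d:
  At d: r is true, \Diamond q is true, so r \lor \Diamond q is true.
    At d: \Diamond q requires q at some successor in {a, b, e, f, g, h}.
      q holds at b, so \Diamond q is true at d.

Yes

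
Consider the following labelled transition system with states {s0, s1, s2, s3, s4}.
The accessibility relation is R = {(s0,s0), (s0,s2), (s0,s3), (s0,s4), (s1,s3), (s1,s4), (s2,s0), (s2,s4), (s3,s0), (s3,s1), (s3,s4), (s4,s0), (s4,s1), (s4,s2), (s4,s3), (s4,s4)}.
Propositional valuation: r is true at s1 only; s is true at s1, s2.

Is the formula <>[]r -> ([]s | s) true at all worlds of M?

Yes

Let φ = <>[]r -> ([]s | s). Evaluate φ at each world:
  s0 (successors {s0, s2, s3, s4}): φ is true.
  s1 (successors {s3, s4}): φ is true.
  s2 (successors {s0, s4}): φ is true.
  s3 (successors {s0, s1, s4}): φ is true.
  s4 (successors {s0, s1, s2, s3, s4}): φ is true.
For instance, at s3:
  At s3: <>[]r is false, []s | s is false, so <>[]r -> ([]s | s) is true.
    At s3: <>[]r requires []r at some successor in {s0, s1, s4}.
      At s0: []r is false.
      At s1: []r is false.
      At s4: []r is false.
    So <>[]r is false at s3.
    At s3: []s is false, s is false, so []s | s is false.
      At s3: []s requires s at every successor {s0, s1, s4}.
        s fails at s0, so []s is false at s3.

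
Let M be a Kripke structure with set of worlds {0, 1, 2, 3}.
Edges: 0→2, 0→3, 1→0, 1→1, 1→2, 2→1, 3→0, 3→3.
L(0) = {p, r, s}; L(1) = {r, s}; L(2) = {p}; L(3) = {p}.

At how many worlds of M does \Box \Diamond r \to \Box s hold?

Recall that \Box ψ holds at a world iff ψ holds at every accessible world, and \Diamond ψ holds iff ψ holds at some accessible world.
Let φ = \Box \Diamond r \to \Box s. Evaluate φ at each world:
  0 (successors {2, 3}): φ is false.
  1 (successors {0, 1, 2}): φ is true.
  2 (successors {1}): φ is true.
  3 (successors {0, 3}): φ is true.
For instance, at 3:
  At 3: \Box \Diamond r is false, \Box s is false, so \Box \Diamond r \to \Box s is true.
    At 3: \Box \Diamond r requires \Diamond r at every successor {0, 3}.
      \Diamond r fails at 0, so \Box \Diamond r is false at 3.
    At 3: \Box s requires s at every successor {0, 3}.
      s fails at 3, so \Box s is false at 3.
Satisfying worlds: {1, 2, 3}

3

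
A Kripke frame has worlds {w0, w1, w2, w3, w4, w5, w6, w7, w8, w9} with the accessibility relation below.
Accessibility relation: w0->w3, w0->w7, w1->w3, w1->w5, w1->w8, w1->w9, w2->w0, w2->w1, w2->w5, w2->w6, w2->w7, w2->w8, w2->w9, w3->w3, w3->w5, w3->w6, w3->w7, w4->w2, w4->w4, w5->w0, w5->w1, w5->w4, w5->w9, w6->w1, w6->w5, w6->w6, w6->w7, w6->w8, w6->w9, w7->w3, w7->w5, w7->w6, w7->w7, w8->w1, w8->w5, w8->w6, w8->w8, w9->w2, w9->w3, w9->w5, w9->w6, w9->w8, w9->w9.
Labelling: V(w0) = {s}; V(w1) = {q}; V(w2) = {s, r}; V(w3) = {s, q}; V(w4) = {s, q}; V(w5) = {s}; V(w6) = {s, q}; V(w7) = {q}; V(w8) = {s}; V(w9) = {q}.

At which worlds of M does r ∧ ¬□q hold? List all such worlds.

w2

Let φ = r ∧ ¬□q. Evaluate φ at each world:
  w0 (successors {w3, w7}): φ is false.
  w1 (successors {w3, w5, w8, w9}): φ is false.
  w2 (successors {w0, w1, w5, w6, w7, w8, w9}): φ is true.
  w3 (successors {w3, w5, w6, w7}): φ is false.
  w4 (successors {w2, w4}): φ is false.
  w5 (successors {w0, w1, w4, w9}): φ is false.
  w6 (successors {w1, w5, w6, w7, w8, w9}): φ is false.
  w7 (successors {w3, w5, w6, w7}): φ is false.
  w8 (successors {w1, w5, w6, w8}): φ is false.
  w9 (successors {w2, w3, w5, w6, w8, w9}): φ is false.
For instance, at w8:
  At w8: r is false, ¬□q is true, so r ∧ ¬□q is false.
    At w8: □q is false, so ¬□q is true.
      At w8: □q requires q at every successor {w1, w5, w6, w8}.
        q fails at w5, so □q is false at w8.
Satisfying worlds: {w2}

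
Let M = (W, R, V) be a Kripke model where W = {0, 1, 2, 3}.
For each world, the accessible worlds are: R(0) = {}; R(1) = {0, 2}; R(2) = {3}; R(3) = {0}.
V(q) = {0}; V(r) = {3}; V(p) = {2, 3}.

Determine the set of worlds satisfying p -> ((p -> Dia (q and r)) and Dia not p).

Recall that Dia ψ holds at a world iff ψ holds at some accessible world.
Let φ = p -> ((p -> Dia (q and r)) and Dia not p). Evaluate φ at each world:
  0 (successors ∅): φ is true.
  1 (successors {0, 2}): φ is true.
  2 (successors {3}): φ is false.
  3 (successors {0}): φ is false.
For instance, at 1:
  At 1: p is false, (p -> Dia (q and r)) and Dia not p is true, so p -> ((p -> Dia (q and r)) and Dia not p) is true.
    At 1: p -> Dia (q and r) is true, Dia not p is true, so (p -> Dia (q and r)) and Dia not p is true.
      At 1: p is false, Dia (q and r) is false, so p -> Dia (q and r) is true.
      At 1: Dia not p requires not p at some successor in {0, 2}.
        not p holds at 0, so Dia not p is true at 1.
Satisfying worlds: {0, 1}

0, 1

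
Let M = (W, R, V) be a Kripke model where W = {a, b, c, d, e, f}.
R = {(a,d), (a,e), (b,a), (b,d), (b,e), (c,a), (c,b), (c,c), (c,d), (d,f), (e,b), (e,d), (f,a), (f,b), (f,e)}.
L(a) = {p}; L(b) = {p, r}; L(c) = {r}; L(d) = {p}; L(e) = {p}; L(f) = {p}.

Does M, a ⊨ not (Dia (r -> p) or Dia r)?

No

At a: Dia (r -> p) or Dia r is true, so not (Dia (r -> p) or Dia r) is false.
  At a: Dia (r -> p) is true, Dia r is false, so Dia (r -> p) or Dia r is true.
    At a: Dia (r -> p) requires r -> p at some successor in {d, e}.
      r -> p holds at d, so Dia (r -> p) is true at a.
    At a: Dia r requires r at some successor in {d, e}.
      At d: r is false.
      At e: r is false.
    So Dia r is false at a.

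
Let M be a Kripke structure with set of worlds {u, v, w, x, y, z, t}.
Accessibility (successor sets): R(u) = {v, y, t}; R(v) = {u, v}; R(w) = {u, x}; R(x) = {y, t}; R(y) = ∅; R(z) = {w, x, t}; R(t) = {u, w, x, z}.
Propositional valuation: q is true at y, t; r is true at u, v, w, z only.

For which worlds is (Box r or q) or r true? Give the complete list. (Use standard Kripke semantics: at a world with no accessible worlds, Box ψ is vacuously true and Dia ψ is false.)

u, v, w, y, z, t

Recall that Box ψ holds at a world iff ψ holds at every accessible world, and Dia ψ holds iff ψ holds at some accessible world.
Let φ = (Box r or q) or r. Evaluate φ at each world:
  u (successors {v, y, t}): φ is true.
  v (successors {u, v}): φ is true.
  w (successors {u, x}): φ is true.
  x (successors {y, t}): φ is false.
  y (successors ∅): φ is true.
  z (successors {w, x, t}): φ is true.
  t (successors {u, w, x, z}): φ is true.
For instance, at v:
  At v: Box r or q is true, r is true, so (Box r or q) or r is true.
    At v: Box r is true, q is false, so Box r or q is true.
      At v: Box r requires r at every successor {u, v}.
        At u: r is true.
        At v: r is true.
      So Box r is true at v.
Satisfying worlds: {u, v, w, y, z, t}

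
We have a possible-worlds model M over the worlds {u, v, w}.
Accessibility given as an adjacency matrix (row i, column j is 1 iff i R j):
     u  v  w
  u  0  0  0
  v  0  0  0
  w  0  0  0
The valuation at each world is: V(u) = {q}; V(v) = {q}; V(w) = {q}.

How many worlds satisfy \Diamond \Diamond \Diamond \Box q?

0

Recall that \Box ψ holds at a world iff ψ holds at every accessible world, and \Diamond ψ holds iff ψ holds at some accessible world.
Let φ = \Diamond \Diamond \Diamond \Box q. Evaluate φ at each world:
  u (successors ∅): φ is false.
  v (successors ∅): φ is false.
  w (successors ∅): φ is false.
For instance, at w:
  At w: no accessible worlds, so \Diamond \Diamond \Diamond \Box q is false.
Satisfying worlds: none.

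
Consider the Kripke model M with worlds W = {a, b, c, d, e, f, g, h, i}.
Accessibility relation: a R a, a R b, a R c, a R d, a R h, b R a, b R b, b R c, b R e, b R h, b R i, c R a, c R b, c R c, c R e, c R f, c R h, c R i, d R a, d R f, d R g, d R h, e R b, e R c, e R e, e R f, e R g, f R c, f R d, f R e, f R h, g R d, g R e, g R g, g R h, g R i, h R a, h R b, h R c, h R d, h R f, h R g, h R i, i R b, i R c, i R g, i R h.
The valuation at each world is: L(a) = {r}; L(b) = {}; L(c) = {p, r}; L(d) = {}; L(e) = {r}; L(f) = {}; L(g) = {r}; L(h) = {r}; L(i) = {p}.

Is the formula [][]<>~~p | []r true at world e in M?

No

At e: [][]<>~~p is false, []r is false, so [][]<>~~p | []r is false.
  At e: [][]<>~~p requires []<>~~p at every successor {b, c, e, f, g}.
    []<>~~p fails at f, so [][]<>~~p is false at e.
      At f: []<>~~p requires <>~~p at every successor {c, d, e, h}.
        <>~~p fails at d, so []<>~~p is false at f.
  At e: []r requires r at every successor {b, c, e, f, g}.
    r fails at b, so []r is false at e.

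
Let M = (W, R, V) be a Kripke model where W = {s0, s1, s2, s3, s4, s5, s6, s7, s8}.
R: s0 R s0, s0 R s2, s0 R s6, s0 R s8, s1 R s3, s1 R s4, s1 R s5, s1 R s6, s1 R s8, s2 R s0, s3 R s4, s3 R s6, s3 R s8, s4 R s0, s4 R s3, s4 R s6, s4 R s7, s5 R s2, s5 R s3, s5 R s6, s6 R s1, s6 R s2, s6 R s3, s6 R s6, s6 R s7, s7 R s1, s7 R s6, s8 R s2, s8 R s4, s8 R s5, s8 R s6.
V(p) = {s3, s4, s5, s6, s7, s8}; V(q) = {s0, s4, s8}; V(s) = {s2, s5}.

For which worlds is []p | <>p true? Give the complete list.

s0, s1, s3, s4, s5, s6, s7, s8

Let φ = []p | <>p. Evaluate φ at each world:
  s0 (successors {s0, s2, s6, s8}): φ is true.
  s1 (successors {s3, s4, s5, s6, s8}): φ is true.
  s2 (successors {s0}): φ is false.
  s3 (successors {s4, s6, s8}): φ is true.
  s4 (successors {s0, s3, s6, s7}): φ is true.
  s5 (successors {s2, s3, s6}): φ is true.
  s6 (successors {s1, s2, s3, s6, s7}): φ is true.
  s7 (successors {s1, s6}): φ is true.
  s8 (successors {s2, s4, s5, s6}): φ is true.
For instance, at s6:
  At s6: []p is false, <>p is true, so []p | <>p is true.
    At s6: []p requires p at every successor {s1, s2, s3, s6, s7}.
      p fails at s1, so []p is false at s6.
    At s6: <>p requires p at some successor in {s1, s2, s3, s6, s7}.
      p holds at s3, so <>p is true at s6.
Satisfying worlds: {s0, s1, s3, s4, s5, s6, s7, s8}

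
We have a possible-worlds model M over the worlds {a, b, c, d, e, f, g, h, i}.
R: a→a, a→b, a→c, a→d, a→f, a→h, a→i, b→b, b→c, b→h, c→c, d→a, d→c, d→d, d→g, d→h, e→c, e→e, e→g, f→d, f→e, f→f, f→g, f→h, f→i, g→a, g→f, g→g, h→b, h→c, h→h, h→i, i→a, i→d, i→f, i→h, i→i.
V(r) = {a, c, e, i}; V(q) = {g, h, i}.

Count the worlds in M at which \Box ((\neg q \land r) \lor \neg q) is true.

1

Let φ = \Box ((\neg q \land r) \lor \neg q). Evaluate φ at each world:
  a (successors {a, b, c, d, f, h, i}): φ is false.
  b (successors {b, c, h}): φ is false.
  c (successors {c}): φ is true.
  d (successors {a, c, d, g, h}): φ is false.
  e (successors {c, e, g}): φ is false.
  f (successors {d, e, f, g, h, i}): φ is false.
  g (successors {a, f, g}): φ is false.
  h (successors {b, c, h, i}): φ is false.
  i (successors {a, d, f, h, i}): φ is false.
For instance, at g:
  At g: \Box ((\neg q \land r) \lor \neg q) requires (\neg q \land r) \lor \neg q at every successor {a, f, g}.
    (\neg q \land r) \lor \neg q fails at g, so \Box ((\neg q \land r) \lor \neg q) is false at g.
Satisfying worlds: {c}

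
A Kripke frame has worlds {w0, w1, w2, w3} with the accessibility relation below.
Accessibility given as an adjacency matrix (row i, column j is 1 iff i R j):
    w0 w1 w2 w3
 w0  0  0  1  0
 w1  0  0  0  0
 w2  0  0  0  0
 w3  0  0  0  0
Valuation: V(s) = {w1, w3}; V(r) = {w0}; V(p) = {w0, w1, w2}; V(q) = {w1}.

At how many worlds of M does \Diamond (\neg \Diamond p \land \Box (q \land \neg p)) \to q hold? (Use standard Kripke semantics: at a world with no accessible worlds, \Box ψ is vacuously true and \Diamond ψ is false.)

3

Let φ = \Diamond (\neg \Diamond p \land \Box (q \land \neg p)) \to q. Evaluate φ at each world:
  w0 (successors {w2}): φ is false.
  w1 (successors ∅): φ is true.
  w2 (successors ∅): φ is true.
  w3 (successors ∅): φ is true.
For instance, at w0:
  At w0: \Diamond (\neg \Diamond p \land \Box (q \land \neg p)) is true, q is false, so \Diamond (\neg \Diamond p \land \Box (q \land \neg p)) \to q is false.
    At w0: \Diamond (\neg \Diamond p \land \Box (q \land \neg p)) requires \neg \Diamond p \land \Box (q \land \neg p) at some successor in {w2}.
      \neg \Diamond p \land \Box (q \land \neg p) holds at w2, so \Diamond (\neg \Diamond p \land \Box (q \land \neg p)) is true at w0.
Satisfying worlds: {w1, w2, w3}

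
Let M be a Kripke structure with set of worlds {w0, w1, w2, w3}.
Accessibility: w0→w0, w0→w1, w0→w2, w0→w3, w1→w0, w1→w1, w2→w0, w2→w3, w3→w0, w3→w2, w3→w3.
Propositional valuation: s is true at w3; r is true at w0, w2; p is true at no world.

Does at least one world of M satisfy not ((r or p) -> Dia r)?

No

Let φ = not ((r or p) -> Dia r). Evaluate φ at each world:
  w0 (successors {w0, w1, w2, w3}): φ is false.
  w1 (successors {w0, w1}): φ is false.
  w2 (successors {w0, w3}): φ is false.
  w3 (successors {w0, w2, w3}): φ is false.
For instance, at w1:
  At w1: (r or p) -> Dia r is true, so not ((r or p) -> Dia r) is false.
    At w1: r or p is false, Dia r is true, so (r or p) -> Dia r is true.
      At w1: Dia r requires r at some successor in {w0, w1}.
        r holds at w0, so Dia r is true at w1.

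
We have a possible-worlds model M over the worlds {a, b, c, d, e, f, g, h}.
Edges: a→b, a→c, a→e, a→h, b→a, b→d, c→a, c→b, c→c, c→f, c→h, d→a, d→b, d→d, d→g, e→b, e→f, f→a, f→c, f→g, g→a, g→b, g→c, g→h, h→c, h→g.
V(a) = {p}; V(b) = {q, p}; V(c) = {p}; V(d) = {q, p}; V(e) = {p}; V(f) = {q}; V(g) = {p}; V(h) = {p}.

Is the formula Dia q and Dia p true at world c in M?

Yes

At c: Dia q is true, Dia p is true, so Dia q and Dia p is true.
  At c: Dia q requires q at some successor in {a, b, c, f, h}.
    q holds at b, so Dia q is true at c.
  At c: Dia p requires p at some successor in {a, b, c, f, h}.
    p holds at a, so Dia p is true at c.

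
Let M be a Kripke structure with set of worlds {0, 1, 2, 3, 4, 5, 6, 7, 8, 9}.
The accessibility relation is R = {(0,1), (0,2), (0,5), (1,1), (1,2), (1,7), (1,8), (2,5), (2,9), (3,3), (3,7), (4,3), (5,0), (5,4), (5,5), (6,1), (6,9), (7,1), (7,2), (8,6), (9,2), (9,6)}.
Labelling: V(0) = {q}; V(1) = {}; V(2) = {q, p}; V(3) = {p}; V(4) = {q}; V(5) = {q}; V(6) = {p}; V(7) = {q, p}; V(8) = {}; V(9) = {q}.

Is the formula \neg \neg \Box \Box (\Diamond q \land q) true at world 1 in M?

No

Recall that \Box ψ holds at a world iff ψ holds at every accessible world, and \Diamond ψ holds iff ψ holds at some accessible world.
At 1: \neg \Box \Box (\Diamond q \land q) is true, so \neg \neg \Box \Box (\Diamond q \land q) is false.
  At 1: \Box \Box (\Diamond q \land q) is false, so \neg \Box \Box (\Diamond q \land q) is true.
    At 1: \Box \Box (\Diamond q \land q) requires \Box (\Diamond q \land q) at every successor {1, 2, 7, 8}.
      \Box (\Diamond q \land q) fails at 1, so \Box \Box (\Diamond q \land q) is false at 1.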